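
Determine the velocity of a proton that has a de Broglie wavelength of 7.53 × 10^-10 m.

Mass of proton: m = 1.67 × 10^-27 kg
5.27 × 10^2 m/s

From the de Broglie relation λ = h/(mv), we solve for v:

v = h/(mλ)
v = (6.626 × 10^-34 J·s) / (1.67 × 10^-27 kg × 7.53 × 10^-10 m)
v = 5.27 × 10^2 m/s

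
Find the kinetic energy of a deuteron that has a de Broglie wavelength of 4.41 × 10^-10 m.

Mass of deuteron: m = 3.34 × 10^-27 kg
3.38 × 10^-22 J (or 2.11 × 10^-3 eV)

From λ = h/√(2mKE), we solve for KE:

λ² = h²/(2mKE)
KE = h²/(2mλ²)
KE = (6.626 × 10^-34 J·s)² / (2 × 3.34 × 10^-27 kg × (4.41 × 10^-10 m)²)
KE = 3.38 × 10^-22 J
KE = 2.11 × 10^-3 eV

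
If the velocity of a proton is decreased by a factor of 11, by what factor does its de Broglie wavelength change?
The wavelength increases by a factor of 11.

From λ = h/(mv), the wavelength is inversely proportional to velocity:

λ ∝ 1/v

If v → v/11, then λ → 11λ

When velocity is decreased by a factor of 11, the wavelength increases by a factor of 11.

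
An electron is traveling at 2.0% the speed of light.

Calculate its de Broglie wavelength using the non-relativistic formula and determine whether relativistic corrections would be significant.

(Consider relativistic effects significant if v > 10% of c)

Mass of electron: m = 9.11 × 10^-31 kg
No, relativistic corrections are not needed.

Using the non-relativistic de Broglie formula λ = h/(mv):

v = 2.0% × c = 5.996 × 10^6 m/s

λ = h/(mv)
λ = (6.626 × 10^-34 J·s) / (9.11 × 10^-31 kg × 5.996 × 10^6 m/s)
λ = 1.21 × 10^-10 m

Since v = 2.0% of c < 10% of c, relativistic corrections are NOT significant and this non-relativistic result is a good approximation.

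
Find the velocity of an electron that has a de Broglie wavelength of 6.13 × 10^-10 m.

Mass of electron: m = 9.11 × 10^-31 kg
1.19 × 10^6 m/s

From the de Broglie relation λ = h/(mv), we solve for v:

v = h/(mλ)
v = (6.626 × 10^-34 J·s) / (9.11 × 10^-31 kg × 6.13 × 10^-10 m)
v = 1.19 × 10^6 m/s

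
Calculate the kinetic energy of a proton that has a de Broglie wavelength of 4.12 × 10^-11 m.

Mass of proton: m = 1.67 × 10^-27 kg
7.74 × 10^-20 J (or 0.483 eV)

From λ = h/√(2mKE), we solve for KE:

λ² = h²/(2mKE)
KE = h²/(2mλ²)
KE = (6.626 × 10^-34 J·s)² / (2 × 1.67 × 10^-27 kg × (4.12 × 10^-11 m)²)
KE = 7.74 × 10^-20 J
KE = 0.483 eV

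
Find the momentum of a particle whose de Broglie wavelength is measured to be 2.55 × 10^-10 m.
2.60 × 10^-24 kg·m/s

From the de Broglie relation λ = h/p, we solve for p:

p = h/λ
p = (6.626 × 10^-34 J·s) / (2.55 × 10^-10 m)
p = 2.60 × 10^-24 kg·m/s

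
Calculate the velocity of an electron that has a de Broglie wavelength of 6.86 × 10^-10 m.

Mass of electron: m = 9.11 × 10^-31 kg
1.06 × 10^6 m/s

From the de Broglie relation λ = h/(mv), we solve for v:

v = h/(mλ)
v = (6.626 × 10^-34 J·s) / (9.11 × 10^-31 kg × 6.86 × 10^-10 m)
v = 1.06 × 10^6 m/s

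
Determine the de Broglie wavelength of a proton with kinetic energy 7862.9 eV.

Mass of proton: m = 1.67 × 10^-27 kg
3.23 × 10^-13 m

Using λ = h/√(2mKE):

First convert KE to Joules: KE = 7862.9 eV = 1.260 × 10^-15 J

λ = h/√(2mKE)
λ = (6.626 × 10^-34 J·s) / √(2 × 1.67 × 10^-27 kg × 1.260 × 10^-15 J)
λ = 3.23 × 10^-13 m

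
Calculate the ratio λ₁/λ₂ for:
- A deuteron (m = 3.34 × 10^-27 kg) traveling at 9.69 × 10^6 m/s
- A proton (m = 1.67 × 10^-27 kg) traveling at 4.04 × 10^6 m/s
λ₁/λ₂ = 0.208

Using λ = h/(mv):

λ₁ = h/(m₁v₁) = 2.05 × 10^-14 m
λ₂ = h/(m₂v₂) = 9.82 × 10^-14 m

Ratio λ₁/λ₂ = (m₂v₂)/(m₁v₁)
         = (1.67 × 10^-27 kg × 4.04 × 10^6 m/s) / (3.34 × 10^-27 kg × 9.69 × 10^6 m/s)
         = 0.208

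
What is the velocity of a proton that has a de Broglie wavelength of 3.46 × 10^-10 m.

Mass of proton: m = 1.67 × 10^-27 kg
1.15 × 10^3 m/s

From the de Broglie relation λ = h/(mv), we solve for v:

v = h/(mλ)
v = (6.626 × 10^-34 J·s) / (1.67 × 10^-27 kg × 3.46 × 10^-10 m)
v = 1.15 × 10^3 m/s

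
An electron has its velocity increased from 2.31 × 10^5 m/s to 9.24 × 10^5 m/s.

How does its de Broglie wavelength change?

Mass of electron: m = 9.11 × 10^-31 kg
The wavelength decreases by a factor of 4.

Using λ = h/(mv):

Initial wavelength: λ₁ = h/(mv₁) = 3.15 × 10^-9 m
Final wavelength: λ₂ = h/(mv₂) = 7.87 × 10^-10 m

Since λ ∝ 1/v, when velocity increases by a factor of 4, the wavelength decreases by a factor of 4.

λ₂/λ₁ = v₁/v₂ = 1/4

The wavelength decreases by a factor of 4.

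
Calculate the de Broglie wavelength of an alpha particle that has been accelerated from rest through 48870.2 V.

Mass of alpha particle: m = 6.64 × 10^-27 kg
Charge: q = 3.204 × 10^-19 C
4.59 × 10^-14 m

When a particle is accelerated through voltage V, it gains kinetic energy KE = qV.

The de Broglie wavelength is then λ = h/√(2mqV):

λ = h/√(2mqV)
λ = (6.626 × 10^-34 J·s) / √(2 × 6.64 × 10^-27 kg × 3.204 × 10^-19 C × 48870.2 V)
λ = 4.59 × 10^-14 m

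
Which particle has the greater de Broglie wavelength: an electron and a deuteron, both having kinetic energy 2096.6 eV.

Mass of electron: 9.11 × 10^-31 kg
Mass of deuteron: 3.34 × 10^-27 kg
The electron has the longer wavelength.

Using λ = h/√(2mKE):

For electron: λ₁ = h/√(2m₁KE) = 2.68 × 10^-11 m
For deuteron: λ₂ = h/√(2m₂KE) = 4.42 × 10^-13 m

Since λ ∝ 1/√m at constant kinetic energy, the lighter particle has the longer wavelength.

The electron has the longer de Broglie wavelength.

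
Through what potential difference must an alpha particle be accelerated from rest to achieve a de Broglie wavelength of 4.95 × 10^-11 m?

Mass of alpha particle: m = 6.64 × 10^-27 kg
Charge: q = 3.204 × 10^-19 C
4.21 × 10^-2 V

From λ = h/√(2mqV), we solve for V:

λ² = h²/(2mqV)
V = h²/(2mqλ²)
V = (6.626 × 10^-34 J·s)² / (2 × 6.64 × 10^-27 kg × 3.204 × 10^-19 C × (4.95 × 10^-11 m)²)
V = 4.21 × 10^-2 V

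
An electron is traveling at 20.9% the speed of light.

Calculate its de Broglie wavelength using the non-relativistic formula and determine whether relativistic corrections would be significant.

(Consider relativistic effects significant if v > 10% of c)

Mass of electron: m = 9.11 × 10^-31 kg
Yes, relativistic corrections are needed.

Using the non-relativistic de Broglie formula λ = h/(mv):

v = 20.9% × c = 6.266 × 10^7 m/s

λ = h/(mv)
λ = (6.626 × 10^-34 J·s) / (9.11 × 10^-31 kg × 6.266 × 10^7 m/s)
λ = 1.16 × 10^-11 m

Since v = 20.9% of c > 10% of c, relativistic corrections ARE significant and the actual wavelength would differ from this non-relativistic estimate.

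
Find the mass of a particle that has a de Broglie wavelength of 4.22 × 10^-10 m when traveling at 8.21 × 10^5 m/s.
1.91 × 10^-30 kg

From the de Broglie relation λ = h/(mv), we solve for m:

m = h/(λv)
m = (6.626 × 10^-34 J·s) / (4.22 × 10^-10 m × 8.21 × 10^5 m/s)
m = 1.91 × 10^-30 kg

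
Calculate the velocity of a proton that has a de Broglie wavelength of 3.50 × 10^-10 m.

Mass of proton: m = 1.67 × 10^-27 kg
1.13 × 10^3 m/s

From the de Broglie relation λ = h/(mv), we solve for v:

v = h/(mλ)
v = (6.626 × 10^-34 J·s) / (1.67 × 10^-27 kg × 3.50 × 10^-10 m)
v = 1.13 × 10^3 m/s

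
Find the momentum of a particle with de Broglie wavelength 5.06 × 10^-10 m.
1.31 × 10^-24 kg·m/s

From the de Broglie relation λ = h/p, we solve for p:

p = h/λ
p = (6.626 × 10^-34 J·s) / (5.06 × 10^-10 m)
p = 1.31 × 10^-24 kg·m/s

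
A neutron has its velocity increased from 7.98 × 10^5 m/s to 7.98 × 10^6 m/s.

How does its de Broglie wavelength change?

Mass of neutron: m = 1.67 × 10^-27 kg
The wavelength decreases by a factor of 10.

Using λ = h/(mv):

Initial wavelength: λ₁ = h/(mv₁) = 4.97 × 10^-13 m
Final wavelength: λ₂ = h/(mv₂) = 4.97 × 10^-14 m

Since λ ∝ 1/v, when velocity increases by a factor of 10, the wavelength decreases by a factor of 10.

λ₂/λ₁ = v₁/v₂ = 1/10

The wavelength decreases by a factor of 10.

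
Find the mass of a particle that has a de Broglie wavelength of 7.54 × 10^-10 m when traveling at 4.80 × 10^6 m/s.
1.83 × 10^-31 kg

From the de Broglie relation λ = h/(mv), we solve for m:

m = h/(λv)
m = (6.626 × 10^-34 J·s) / (7.54 × 10^-10 m × 4.80 × 10^6 m/s)
m = 1.83 × 10^-31 kg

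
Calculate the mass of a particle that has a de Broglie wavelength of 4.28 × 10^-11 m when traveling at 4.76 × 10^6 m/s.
3.25 × 10^-30 kg

From the de Broglie relation λ = h/(mv), we solve for m:

m = h/(λv)
m = (6.626 × 10^-34 J·s) / (4.28 × 10^-11 m × 4.76 × 10^6 m/s)
m = 3.25 × 10^-30 kg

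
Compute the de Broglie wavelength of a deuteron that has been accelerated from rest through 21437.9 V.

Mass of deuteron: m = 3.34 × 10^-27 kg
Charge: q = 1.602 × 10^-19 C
1.38 × 10^-13 m

When a particle is accelerated through voltage V, it gains kinetic energy KE = qV.

The de Broglie wavelength is then λ = h/√(2mqV):

λ = h/√(2mqV)
λ = (6.626 × 10^-34 J·s) / √(2 × 3.34 × 10^-27 kg × 1.602 × 10^-19 C × 21437.9 V)
λ = 1.38 × 10^-13 m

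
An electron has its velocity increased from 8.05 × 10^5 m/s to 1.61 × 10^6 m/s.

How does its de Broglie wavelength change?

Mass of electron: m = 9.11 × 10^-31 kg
The wavelength decreases by a factor of 2.

Using λ = h/(mv):

Initial wavelength: λ₁ = h/(mv₁) = 9.04 × 10^-10 m
Final wavelength: λ₂ = h/(mv₂) = 4.52 × 10^-10 m

Since λ ∝ 1/v, when velocity increases by a factor of 2, the wavelength decreases by a factor of 2.

λ₂/λ₁ = v₁/v₂ = 1/2

The wavelength decreases by a factor of 2.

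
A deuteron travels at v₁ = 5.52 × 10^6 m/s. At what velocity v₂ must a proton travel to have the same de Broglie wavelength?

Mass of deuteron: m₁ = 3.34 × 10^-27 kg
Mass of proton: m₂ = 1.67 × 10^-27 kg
v₂ = 1.10 × 10^7 m/s

For equal de Broglie wavelengths: λ₁ = λ₂

h/(m₁v₁) = h/(m₂v₂)
m₁v₁ = m₂v₂
v₂ = v₁ · (m₁/m₂)

v₂ = 5.52 × 10^6 m/s × (3.34 × 10^-27 kg / 1.67 × 10^-27 kg)
v₂ = 1.10 × 10^7 m/s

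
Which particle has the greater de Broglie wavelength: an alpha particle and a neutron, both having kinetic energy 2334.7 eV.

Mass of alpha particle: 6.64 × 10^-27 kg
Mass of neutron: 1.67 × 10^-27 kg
The neutron has the longer wavelength.

Using λ = h/√(2mKE):

For alpha particle: λ₁ = h/√(2m₁KE) = 2.97 × 10^-13 m
For neutron: λ₂ = h/√(2m₂KE) = 5.93 × 10^-13 m

Since λ ∝ 1/√m at constant kinetic energy, the lighter particle has the longer wavelength.

The neutron has the longer de Broglie wavelength.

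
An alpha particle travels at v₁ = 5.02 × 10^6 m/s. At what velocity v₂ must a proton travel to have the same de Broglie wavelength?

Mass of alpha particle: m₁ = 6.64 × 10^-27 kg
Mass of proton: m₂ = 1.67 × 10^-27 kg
v₂ = 2.00 × 10^7 m/s

For equal de Broglie wavelengths: λ₁ = λ₂

h/(m₁v₁) = h/(m₂v₂)
m₁v₁ = m₂v₂
v₂ = v₁ · (m₁/m₂)

v₂ = 5.02 × 10^6 m/s × (6.64 × 10^-27 kg / 1.67 × 10^-27 kg)
v₂ = 2.00 × 10^7 m/s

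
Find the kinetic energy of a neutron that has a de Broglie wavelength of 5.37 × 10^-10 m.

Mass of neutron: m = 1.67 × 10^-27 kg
4.56 × 10^-22 J (or 2.85 × 10^-3 eV)

From λ = h/√(2mKE), we solve for KE:

λ² = h²/(2mKE)
KE = h²/(2mλ²)
KE = (6.626 × 10^-34 J·s)² / (2 × 1.67 × 10^-27 kg × (5.37 × 10^-10 m)²)
KE = 4.56 × 10^-22 J
KE = 2.85 × 10^-3 eV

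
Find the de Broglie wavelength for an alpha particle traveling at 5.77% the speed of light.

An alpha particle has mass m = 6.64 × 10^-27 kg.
5.77 × 10^-15 m

Using the de Broglie relation λ = h/(mv):

v = 5.77% × c = 1.730 × 10^7 m/s

λ = h/(mv)
λ = (6.626 × 10^-34 J·s) / (6.64 × 10^-27 kg × 1.730 × 10^7 m/s)
λ = 5.77 × 10^-15 m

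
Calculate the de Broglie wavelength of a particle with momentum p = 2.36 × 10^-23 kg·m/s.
2.81 × 10^-11 m

Using the de Broglie relation λ = h/p:

λ = h/p
λ = (6.626 × 10^-34 J·s) / (2.36 × 10^-23 kg·m/s)
λ = 2.81 × 10^-11 m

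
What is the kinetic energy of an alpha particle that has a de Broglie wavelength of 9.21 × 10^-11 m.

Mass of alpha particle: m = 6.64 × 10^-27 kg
3.90 × 10^-21 J (or 0.0243 eV)

From λ = h/√(2mKE), we solve for KE:

λ² = h²/(2mKE)
KE = h²/(2mλ²)
KE = (6.626 × 10^-34 J·s)² / (2 × 6.64 × 10^-27 kg × (9.21 × 10^-11 m)²)
KE = 3.90 × 10^-21 J
KE = 0.0243 eV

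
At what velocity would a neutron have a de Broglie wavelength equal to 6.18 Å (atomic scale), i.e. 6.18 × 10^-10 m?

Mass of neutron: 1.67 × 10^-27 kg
6.42 × 10^2 m/s

From λ = h/(mv), solve for v:

v = h/(mλ)
v = (6.626 × 10^-34 J·s) / (1.67 × 10^-27 kg × 6.18 × 10^-10 m)
v = 6.42 × 10^2 m/s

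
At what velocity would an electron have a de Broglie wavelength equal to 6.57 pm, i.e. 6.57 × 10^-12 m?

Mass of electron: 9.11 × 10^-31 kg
1.11 × 10^8 m/s

From λ = h/(mv), solve for v:

v = h/(mλ)
v = (6.626 × 10^-34 J·s) / (9.11 × 10^-31 kg × 6.57 × 10^-12 m)
v = 1.11 × 10^8 m/s

Note: This velocity is 36.9% of the speed of light, so relativistic corrections would be needed for a more accurate calculation.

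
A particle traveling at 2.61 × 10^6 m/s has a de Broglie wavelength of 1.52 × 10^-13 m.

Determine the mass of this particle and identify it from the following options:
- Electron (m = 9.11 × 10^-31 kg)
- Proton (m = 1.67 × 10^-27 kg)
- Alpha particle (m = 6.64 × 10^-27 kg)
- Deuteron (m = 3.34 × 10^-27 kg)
The particle is a proton.

From λ = h/(mv), solve for mass:

m = h/(λv)
m = (6.626 × 10^-34 J·s) / (1.52 × 10^-13 m × 2.61 × 10^6 m/s)
m = 1.67 × 10^-27 kg

Comparing with the listed masses, this is closest to a proton.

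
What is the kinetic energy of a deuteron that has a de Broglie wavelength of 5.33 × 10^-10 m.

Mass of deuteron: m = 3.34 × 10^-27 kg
2.31 × 10^-22 J (or 1.44 × 10^-3 eV)

From λ = h/√(2mKE), we solve for KE:

λ² = h²/(2mKE)
KE = h²/(2mλ²)
KE = (6.626 × 10^-34 J·s)² / (2 × 3.34 × 10^-27 kg × (5.33 × 10^-10 m)²)
KE = 2.31 × 10^-22 J
KE = 1.44 × 10^-3 eV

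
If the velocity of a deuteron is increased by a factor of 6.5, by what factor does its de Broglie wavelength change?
The wavelength decreases by a factor of 6.5.

From λ = h/(mv), the wavelength is inversely proportional to velocity:

λ ∝ 1/v

If v → 6.5v, then λ → λ/6.5

When velocity is increased by a factor of 6.5, the wavelength decreases by a factor of 6.5.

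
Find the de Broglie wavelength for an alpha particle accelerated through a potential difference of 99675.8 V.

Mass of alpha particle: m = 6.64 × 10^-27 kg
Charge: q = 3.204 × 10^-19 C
3.22 × 10^-14 m

When a particle is accelerated through voltage V, it gains kinetic energy KE = qV.

The de Broglie wavelength is then λ = h/√(2mqV):

λ = h/√(2mqV)
λ = (6.626 × 10^-34 J·s) / √(2 × 6.64 × 10^-27 kg × 3.204 × 10^-19 C × 99675.8 V)
λ = 3.22 × 10^-14 m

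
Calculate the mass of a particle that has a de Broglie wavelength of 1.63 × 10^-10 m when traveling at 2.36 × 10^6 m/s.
1.72 × 10^-30 kg

From the de Broglie relation λ = h/(mv), we solve for m:

m = h/(λv)
m = (6.626 × 10^-34 J·s) / (1.63 × 10^-10 m × 2.36 × 10^6 m/s)
m = 1.72 × 10^-30 kg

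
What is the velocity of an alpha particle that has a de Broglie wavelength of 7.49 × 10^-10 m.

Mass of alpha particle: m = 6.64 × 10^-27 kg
1.33 × 10^2 m/s

From the de Broglie relation λ = h/(mv), we solve for v:

v = h/(mλ)
v = (6.626 × 10^-34 J·s) / (6.64 × 10^-27 kg × 7.49 × 10^-10 m)
v = 1.33 × 10^2 m/s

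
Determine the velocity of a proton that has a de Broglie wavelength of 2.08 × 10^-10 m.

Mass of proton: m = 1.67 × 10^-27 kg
1.91 × 10^3 m/s

From the de Broglie relation λ = h/(mv), we solve for v:

v = h/(mλ)
v = (6.626 × 10^-34 J·s) / (1.67 × 10^-27 kg × 2.08 × 10^-10 m)
v = 1.91 × 10^3 m/s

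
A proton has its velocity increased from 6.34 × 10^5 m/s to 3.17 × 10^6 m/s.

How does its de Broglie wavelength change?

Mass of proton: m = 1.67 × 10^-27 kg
The wavelength decreases by a factor of 5.

Using λ = h/(mv):

Initial wavelength: λ₁ = h/(mv₁) = 6.26 × 10^-13 m
Final wavelength: λ₂ = h/(mv₂) = 1.25 × 10^-13 m

Since λ ∝ 1/v, when velocity increases by a factor of 5, the wavelength decreases by a factor of 5.

λ₂/λ₁ = v₁/v₂ = 1/5

The wavelength decreases by a factor of 5.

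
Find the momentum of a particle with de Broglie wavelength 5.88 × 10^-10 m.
1.13 × 10^-24 kg·m/s

From the de Broglie relation λ = h/p, we solve for p:

p = h/λ
p = (6.626 × 10^-34 J·s) / (5.88 × 10^-10 m)
p = 1.13 × 10^-24 kg·m/s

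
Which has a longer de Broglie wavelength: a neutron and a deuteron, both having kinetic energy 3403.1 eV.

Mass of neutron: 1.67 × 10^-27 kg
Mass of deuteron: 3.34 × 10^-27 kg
The neutron has the longer wavelength.

Using λ = h/√(2mKE):

For neutron: λ₁ = h/√(2m₁KE) = 4.91 × 10^-13 m
For deuteron: λ₂ = h/√(2m₂KE) = 3.47 × 10^-13 m

Since λ ∝ 1/√m at constant kinetic energy, the lighter particle has the longer wavelength.

The neutron has the longer de Broglie wavelength.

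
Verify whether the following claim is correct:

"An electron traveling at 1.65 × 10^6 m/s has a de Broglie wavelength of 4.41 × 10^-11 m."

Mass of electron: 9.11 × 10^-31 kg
False

The claim is incorrect.

Using λ = h/(mv):
λ = (6.626 × 10^-34 J·s) / (9.11 × 10^-31 kg × 1.65 × 10^6 m/s)
λ = 4.41 × 10^-10 m

The actual wavelength differs from the claimed 4.41 × 10^-11 m.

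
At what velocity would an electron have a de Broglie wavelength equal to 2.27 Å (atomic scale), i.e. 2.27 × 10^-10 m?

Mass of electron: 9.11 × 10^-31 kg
3.20 × 10^6 m/s

From λ = h/(mv), solve for v:

v = h/(mλ)
v = (6.626 × 10^-34 J·s) / (9.11 × 10^-31 kg × 2.27 × 10^-10 m)
v = 3.20 × 10^6 m/s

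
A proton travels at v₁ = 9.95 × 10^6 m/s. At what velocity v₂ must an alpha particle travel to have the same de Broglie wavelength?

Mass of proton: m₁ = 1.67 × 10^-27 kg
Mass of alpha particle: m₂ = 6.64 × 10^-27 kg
v₂ = 2.50 × 10^6 m/s

For equal de Broglie wavelengths: λ₁ = λ₂

h/(m₁v₁) = h/(m₂v₂)
m₁v₁ = m₂v₂
v₂ = v₁ · (m₁/m₂)

v₂ = 9.95 × 10^6 m/s × (1.67 × 10^-27 kg / 6.64 × 10^-27 kg)
v₂ = 2.50 × 10^6 m/s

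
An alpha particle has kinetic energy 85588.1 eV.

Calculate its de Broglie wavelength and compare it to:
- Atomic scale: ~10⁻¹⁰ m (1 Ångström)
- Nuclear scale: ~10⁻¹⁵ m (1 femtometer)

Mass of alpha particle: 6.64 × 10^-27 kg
λ = 4.91 × 10^-14 m, which is between nuclear and atomic scales.

Using λ = h/√(2mKE):

KE = 85588.1 eV = 1.371 × 10^-14 J

λ = h/√(2mKE)
λ = (6.626 × 10^-34 J·s) / √(2 × 6.64 × 10^-27 kg × 1.371 × 10^-14 J)
λ = 4.91 × 10^-14 m

Comparison:
- Atomic scale (10⁻¹⁰ m): λ is 0.00049× this size
- Nuclear scale (10⁻¹⁵ m): λ is 49× this size

The wavelength is between nuclear and atomic scales.

This wavelength is appropriate for probing atomic structure but too large for nuclear physics experiments.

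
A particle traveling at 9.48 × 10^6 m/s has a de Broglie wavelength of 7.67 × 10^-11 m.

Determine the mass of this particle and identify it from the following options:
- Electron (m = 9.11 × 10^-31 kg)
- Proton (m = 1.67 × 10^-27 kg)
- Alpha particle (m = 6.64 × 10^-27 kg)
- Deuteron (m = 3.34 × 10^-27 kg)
The particle is an electron.

From λ = h/(mv), solve for mass:

m = h/(λv)
m = (6.626 × 10^-34 J·s) / (7.67 × 10^-11 m × 9.48 × 10^6 m/s)
m = 9.11 × 10^-31 kg

Comparing with the listed masses, this is closest to an electron.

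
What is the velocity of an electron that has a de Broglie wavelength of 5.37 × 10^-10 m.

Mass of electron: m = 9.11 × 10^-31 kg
1.35 × 10^6 m/s

From the de Broglie relation λ = h/(mv), we solve for v:

v = h/(mλ)
v = (6.626 × 10^-34 J·s) / (9.11 × 10^-31 kg × 5.37 × 10^-10 m)
v = 1.35 × 10^6 m/s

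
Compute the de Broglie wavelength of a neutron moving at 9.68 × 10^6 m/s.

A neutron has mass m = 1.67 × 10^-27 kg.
4.10 × 10^-14 m

Using the de Broglie relation λ = h/(mv):

λ = h/(mv)
λ = (6.626 × 10^-34 J·s) / (1.67 × 10^-27 kg × 9.68 × 10^6 m/s)
λ = 4.10 × 10^-14 m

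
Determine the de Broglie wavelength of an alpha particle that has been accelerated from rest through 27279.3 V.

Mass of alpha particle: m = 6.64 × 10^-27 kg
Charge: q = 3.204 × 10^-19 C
6.15 × 10^-14 m

When a particle is accelerated through voltage V, it gains kinetic energy KE = qV.

The de Broglie wavelength is then λ = h/√(2mqV):

λ = h/√(2mqV)
λ = (6.626 × 10^-34 J·s) / √(2 × 6.64 × 10^-27 kg × 3.204 × 10^-19 C × 27279.3 V)
λ = 6.15 × 10^-14 m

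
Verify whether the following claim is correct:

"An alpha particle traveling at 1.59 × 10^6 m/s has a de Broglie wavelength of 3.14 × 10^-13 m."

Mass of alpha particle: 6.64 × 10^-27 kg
False

The claim is incorrect.

Using λ = h/(mv):
λ = (6.626 × 10^-34 J·s) / (6.64 × 10^-27 kg × 1.59 × 10^6 m/s)
λ = 6.28 × 10^-14 m

The actual wavelength differs from the claimed 3.14 × 10^-13 m.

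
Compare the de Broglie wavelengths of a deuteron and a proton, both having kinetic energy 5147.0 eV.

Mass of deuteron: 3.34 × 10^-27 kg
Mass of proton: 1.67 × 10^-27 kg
The proton has the longer wavelength.

Using λ = h/√(2mKE):

For deuteron: λ₁ = h/√(2m₁KE) = 2.82 × 10^-13 m
For proton: λ₂ = h/√(2m₂KE) = 3.99 × 10^-13 m

Since λ ∝ 1/√m at constant kinetic energy, the lighter particle has the longer wavelength.

The proton has the longer de Broglie wavelength.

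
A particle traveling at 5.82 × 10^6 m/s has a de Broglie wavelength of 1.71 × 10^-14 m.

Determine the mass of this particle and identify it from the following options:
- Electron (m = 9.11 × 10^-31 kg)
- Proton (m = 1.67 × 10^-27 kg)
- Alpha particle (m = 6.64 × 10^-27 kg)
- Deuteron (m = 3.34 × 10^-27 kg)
The particle is an alpha particle.

From λ = h/(mv), solve for mass:

m = h/(λv)
m = (6.626 × 10^-34 J·s) / (1.71 × 10^-14 m × 5.82 × 10^6 m/s)
m = 6.66 × 10^-27 kg

Comparing with the listed masses, this is closest to an alpha particle.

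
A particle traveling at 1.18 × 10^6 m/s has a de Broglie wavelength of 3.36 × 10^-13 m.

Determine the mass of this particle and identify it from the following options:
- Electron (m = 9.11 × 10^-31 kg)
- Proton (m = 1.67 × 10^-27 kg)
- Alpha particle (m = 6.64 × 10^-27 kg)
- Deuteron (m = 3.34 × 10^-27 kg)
The particle is a proton.

From λ = h/(mv), solve for mass:

m = h/(λv)
m = (6.626 × 10^-34 J·s) / (3.36 × 10^-13 m × 1.18 × 10^6 m/s)
m = 1.67 × 10^-27 kg

Comparing with the listed masses, this is closest to a proton.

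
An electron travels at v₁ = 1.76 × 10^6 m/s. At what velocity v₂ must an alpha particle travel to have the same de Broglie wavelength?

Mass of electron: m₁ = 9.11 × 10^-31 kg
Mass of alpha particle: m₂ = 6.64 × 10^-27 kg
v₂ = 2.41 × 10^2 m/s

For equal de Broglie wavelengths: λ₁ = λ₂

h/(m₁v₁) = h/(m₂v₂)
m₁v₁ = m₂v₂
v₂ = v₁ · (m₁/m₂)

v₂ = 1.76 × 10^6 m/s × (9.11 × 10^-31 kg / 6.64 × 10^-27 kg)
v₂ = 2.41 × 10^2 m/s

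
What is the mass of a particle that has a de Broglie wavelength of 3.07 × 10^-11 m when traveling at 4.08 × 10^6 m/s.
5.29 × 10^-30 kg

From the de Broglie relation λ = h/(mv), we solve for m:

m = h/(λv)
m = (6.626 × 10^-34 J·s) / (3.07 × 10^-11 m × 4.08 × 10^6 m/s)
m = 5.29 × 10^-30 kg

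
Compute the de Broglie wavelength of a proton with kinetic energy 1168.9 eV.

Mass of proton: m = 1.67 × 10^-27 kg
8.38 × 10^-13 m

Using λ = h/√(2mKE):

First convert KE to Joules: KE = 1168.9 eV = 1.873 × 10^-16 J

λ = h/√(2mKE)
λ = (6.626 × 10^-34 J·s) / √(2 × 1.67 × 10^-27 kg × 1.873 × 10^-16 J)
λ = 8.38 × 10^-13 m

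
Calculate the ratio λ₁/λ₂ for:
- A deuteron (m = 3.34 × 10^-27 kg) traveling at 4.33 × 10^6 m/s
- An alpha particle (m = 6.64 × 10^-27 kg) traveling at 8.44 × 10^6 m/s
λ₁/λ₂ = 3.88

Using λ = h/(mv):

λ₁ = h/(m₁v₁) = 4.58 × 10^-14 m
λ₂ = h/(m₂v₂) = 1.18 × 10^-14 m

Ratio λ₁/λ₂ = (m₂v₂)/(m₁v₁)
         = (6.64 × 10^-27 kg × 8.44 × 10^6 m/s) / (3.34 × 10^-27 kg × 4.33 × 10^6 m/s)
         = 3.88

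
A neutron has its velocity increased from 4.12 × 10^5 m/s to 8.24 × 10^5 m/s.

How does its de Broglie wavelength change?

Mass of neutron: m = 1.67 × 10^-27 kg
The wavelength decreases by a factor of 2.

Using λ = h/(mv):

Initial wavelength: λ₁ = h/(mv₁) = 9.63 × 10^-13 m
Final wavelength: λ₂ = h/(mv₂) = 4.82 × 10^-13 m

Since λ ∝ 1/v, when velocity increases by a factor of 2, the wavelength decreases by a factor of 2.

λ₂/λ₁ = v₁/v₂ = 1/2

The wavelength decreases by a factor of 2.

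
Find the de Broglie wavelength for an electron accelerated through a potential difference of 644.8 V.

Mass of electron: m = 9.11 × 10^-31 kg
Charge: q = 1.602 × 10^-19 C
4.83 × 10^-11 m

When a particle is accelerated through voltage V, it gains kinetic energy KE = qV.

The de Broglie wavelength is then λ = h/√(2mqV):

λ = h/√(2mqV)
λ = (6.626 × 10^-34 J·s) / √(2 × 9.11 × 10^-31 kg × 1.602 × 10^-19 C × 644.8 V)
λ = 4.83 × 10^-11 m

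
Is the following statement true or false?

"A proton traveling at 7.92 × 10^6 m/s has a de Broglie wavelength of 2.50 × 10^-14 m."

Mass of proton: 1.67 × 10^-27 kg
False

The claim is incorrect.

Using λ = h/(mv):
λ = (6.626 × 10^-34 J·s) / (1.67 × 10^-27 kg × 7.92 × 10^6 m/s)
λ = 5.01 × 10^-14 m

The actual wavelength differs from the claimed 2.50 × 10^-14 m.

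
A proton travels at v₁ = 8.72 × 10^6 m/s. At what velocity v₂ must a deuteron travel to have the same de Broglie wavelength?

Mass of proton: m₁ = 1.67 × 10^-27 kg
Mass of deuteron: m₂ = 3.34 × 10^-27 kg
v₂ = 4.36 × 10^6 m/s

For equal de Broglie wavelengths: λ₁ = λ₂

h/(m₁v₁) = h/(m₂v₂)
m₁v₁ = m₂v₂
v₂ = v₁ · (m₁/m₂)

v₂ = 8.72 × 10^6 m/s × (1.67 × 10^-27 kg / 3.34 × 10^-27 kg)
v₂ = 4.36 × 10^6 m/s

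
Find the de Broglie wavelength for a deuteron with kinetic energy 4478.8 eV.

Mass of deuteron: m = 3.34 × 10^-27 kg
3.03 × 10^-13 m

Using λ = h/√(2mKE):

First convert KE to Joules: KE = 4478.8 eV = 7.176 × 10^-16 J

λ = h/√(2mKE)
λ = (6.626 × 10^-34 J·s) / √(2 × 3.34 × 10^-27 kg × 7.176 × 10^-16 J)
λ = 3.03 × 10^-13 m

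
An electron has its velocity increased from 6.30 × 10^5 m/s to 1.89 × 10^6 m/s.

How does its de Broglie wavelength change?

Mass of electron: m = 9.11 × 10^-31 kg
The wavelength decreases by a factor of 3.

Using λ = h/(mv):

Initial wavelength: λ₁ = h/(mv₁) = 1.15 × 10^-9 m
Final wavelength: λ₂ = h/(mv₂) = 3.85 × 10^-10 m

Since λ ∝ 1/v, when velocity increases by a factor of 3, the wavelength decreases by a factor of 3.

λ₂/λ₁ = v₁/v₂ = 1/3

The wavelength decreases by a factor of 3.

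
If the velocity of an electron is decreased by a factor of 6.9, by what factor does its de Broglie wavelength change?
The wavelength increases by a factor of 6.9.

From λ = h/(mv), the wavelength is inversely proportional to velocity:

λ ∝ 1/v

If v → v/6.9, then λ → 6.9λ

When velocity is decreased by a factor of 6.9, the wavelength increases by a factor of 6.9.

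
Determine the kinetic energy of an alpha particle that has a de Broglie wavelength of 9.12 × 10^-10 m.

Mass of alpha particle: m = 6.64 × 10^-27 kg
3.97 × 10^-23 J (or 2.48 × 10^-4 eV)

From λ = h/√(2mKE), we solve for KE:

λ² = h²/(2mKE)
KE = h²/(2mλ²)
KE = (6.626 × 10^-34 J·s)² / (2 × 6.64 × 10^-27 kg × (9.12 × 10^-10 m)²)
KE = 3.97 × 10^-23 J
KE = 2.48 × 10^-4 eV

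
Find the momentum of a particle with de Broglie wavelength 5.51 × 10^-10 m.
1.20 × 10^-24 kg·m/s

From the de Broglie relation λ = h/p, we solve for p:

p = h/λ
p = (6.626 × 10^-34 J·s) / (5.51 × 10^-10 m)
p = 1.20 × 10^-24 kg·m/s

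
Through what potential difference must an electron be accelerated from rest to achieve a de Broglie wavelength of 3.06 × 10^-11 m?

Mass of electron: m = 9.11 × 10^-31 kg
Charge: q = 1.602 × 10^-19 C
1.61 × 10^3 V

From λ = h/√(2mqV), we solve for V:

λ² = h²/(2mqV)
V = h²/(2mqλ²)
V = (6.626 × 10^-34 J·s)² / (2 × 9.11 × 10^-31 kg × 1.602 × 10^-19 C × (3.06 × 10^-11 m)²)
V = 1.61 × 10^3 V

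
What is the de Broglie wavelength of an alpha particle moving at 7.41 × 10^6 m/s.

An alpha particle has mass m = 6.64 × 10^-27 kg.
1.35 × 10^-14 m

Using the de Broglie relation λ = h/(mv):

λ = h/(mv)
λ = (6.626 × 10^-34 J·s) / (6.64 × 10^-27 kg × 7.41 × 10^6 m/s)
λ = 1.35 × 10^-14 m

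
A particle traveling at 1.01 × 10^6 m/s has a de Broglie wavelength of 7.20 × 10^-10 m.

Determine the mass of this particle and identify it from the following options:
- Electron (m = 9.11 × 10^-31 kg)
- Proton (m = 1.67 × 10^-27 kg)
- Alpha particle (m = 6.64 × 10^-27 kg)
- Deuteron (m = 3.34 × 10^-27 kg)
The particle is an electron.

From λ = h/(mv), solve for mass:

m = h/(λv)
m = (6.626 × 10^-34 J·s) / (7.20 × 10^-10 m × 1.01 × 10^6 m/s)
m = 9.11 × 10^-31 kg

Comparing with the listed masses, this is closest to an electron.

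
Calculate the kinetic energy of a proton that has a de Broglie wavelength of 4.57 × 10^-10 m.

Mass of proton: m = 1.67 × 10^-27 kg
6.29 × 10^-22 J (or 3.93 × 10^-3 eV)

From λ = h/√(2mKE), we solve for KE:

λ² = h²/(2mKE)
KE = h²/(2mλ²)
KE = (6.626 × 10^-34 J·s)² / (2 × 1.67 × 10^-27 kg × (4.57 × 10^-10 m)²)
KE = 6.29 × 10^-22 J
KE = 3.93 × 10^-3 eV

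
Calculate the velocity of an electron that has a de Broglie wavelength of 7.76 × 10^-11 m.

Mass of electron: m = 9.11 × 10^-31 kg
9.37 × 10^6 m/s

From the de Broglie relation λ = h/(mv), we solve for v:

v = h/(mλ)
v = (6.626 × 10^-34 J·s) / (9.11 × 10^-31 kg × 7.76 × 10^-11 m)
v = 9.37 × 10^6 m/s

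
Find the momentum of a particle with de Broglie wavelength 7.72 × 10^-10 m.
8.58 × 10^-25 kg·m/s

From the de Broglie relation λ = h/p, we solve for p:

p = h/λ
p = (6.626 × 10^-34 J·s) / (7.72 × 10^-10 m)
p = 8.58 × 10^-25 kg·m/s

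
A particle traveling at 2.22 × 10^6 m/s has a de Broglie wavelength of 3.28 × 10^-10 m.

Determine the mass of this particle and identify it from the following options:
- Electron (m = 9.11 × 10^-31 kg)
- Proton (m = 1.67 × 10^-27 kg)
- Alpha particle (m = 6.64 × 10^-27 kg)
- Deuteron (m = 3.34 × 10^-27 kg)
The particle is an electron.

From λ = h/(mv), solve for mass:

m = h/(λv)
m = (6.626 × 10^-34 J·s) / (3.28 × 10^-10 m × 2.22 × 10^6 m/s)
m = 9.10 × 10^-31 kg

Comparing with the listed masses, this is closest to an electron.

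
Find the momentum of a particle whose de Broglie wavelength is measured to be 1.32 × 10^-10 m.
5.02 × 10^-24 kg·m/s

From the de Broglie relation λ = h/p, we solve for p:

p = h/λ
p = (6.626 × 10^-34 J·s) / (1.32 × 10^-10 m)
p = 5.02 × 10^-24 kg·m/s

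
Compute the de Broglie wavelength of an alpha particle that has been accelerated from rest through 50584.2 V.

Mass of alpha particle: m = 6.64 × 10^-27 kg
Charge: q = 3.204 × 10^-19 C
4.52 × 10^-14 m

When a particle is accelerated through voltage V, it gains kinetic energy KE = qV.

The de Broglie wavelength is then λ = h/√(2mqV):

λ = h/√(2mqV)
λ = (6.626 × 10^-34 J·s) / √(2 × 6.64 × 10^-27 kg × 3.204 × 10^-19 C × 50584.2 V)
λ = 4.52 × 10^-14 m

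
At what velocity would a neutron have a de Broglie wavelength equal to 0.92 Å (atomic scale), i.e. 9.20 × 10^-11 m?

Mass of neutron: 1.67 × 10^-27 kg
4.31 × 10^3 m/s

From λ = h/(mv), solve for v:

v = h/(mλ)
v = (6.626 × 10^-34 J·s) / (1.67 × 10^-27 kg × 9.20 × 10^-11 m)
v = 4.31 × 10^3 m/s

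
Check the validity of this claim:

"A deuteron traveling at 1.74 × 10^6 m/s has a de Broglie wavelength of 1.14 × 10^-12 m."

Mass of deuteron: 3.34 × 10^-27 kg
False

The claim is incorrect.

Using λ = h/(mv):
λ = (6.626 × 10^-34 J·s) / (3.34 × 10^-27 kg × 1.74 × 10^6 m/s)
λ = 1.14 × 10^-13 m

The actual wavelength differs from the claimed 1.14 × 10^-12 m.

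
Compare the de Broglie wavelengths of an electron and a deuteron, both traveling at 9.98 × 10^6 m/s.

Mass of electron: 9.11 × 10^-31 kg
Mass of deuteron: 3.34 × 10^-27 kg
The electron has the longer wavelength.

Using λ = h/(mv), since both particles have the same velocity, the wavelength depends only on mass.

For electron: λ₁ = h/(m₁v) = 7.29 × 10^-11 m
For deuteron: λ₂ = h/(m₂v) = 1.99 × 10^-14 m

Since λ ∝ 1/m at constant velocity, the lighter particle has the longer wavelength.

The electron has the longer de Broglie wavelength.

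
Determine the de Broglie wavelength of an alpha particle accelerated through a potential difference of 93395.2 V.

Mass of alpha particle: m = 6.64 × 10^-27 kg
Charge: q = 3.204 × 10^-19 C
3.32 × 10^-14 m

When a particle is accelerated through voltage V, it gains kinetic energy KE = qV.

The de Broglie wavelength is then λ = h/√(2mqV):

λ = h/√(2mqV)
λ = (6.626 × 10^-34 J·s) / √(2 × 6.64 × 10^-27 kg × 3.204 × 10^-19 C × 93395.2 V)
λ = 3.32 × 10^-14 m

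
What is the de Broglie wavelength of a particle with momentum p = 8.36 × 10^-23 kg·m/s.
7.93 × 10^-12 m

Using the de Broglie relation λ = h/p:

λ = h/p
λ = (6.626 × 10^-34 J·s) / (8.36 × 10^-23 kg·m/s)
λ = 7.93 × 10^-12 m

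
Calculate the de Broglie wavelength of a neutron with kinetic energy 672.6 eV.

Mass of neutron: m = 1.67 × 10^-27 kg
1.10 × 10^-12 m

Using λ = h/√(2mKE):

First convert KE to Joules: KE = 672.6 eV = 1.078 × 10^-16 J

λ = h/√(2mKE)
λ = (6.626 × 10^-34 J·s) / √(2 × 1.67 × 10^-27 kg × 1.078 × 10^-16 J)
λ = 1.10 × 10^-12 m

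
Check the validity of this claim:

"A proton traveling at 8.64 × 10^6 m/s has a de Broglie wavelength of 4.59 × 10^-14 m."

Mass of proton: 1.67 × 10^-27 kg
True

The claim is correct.

Using λ = h/(mv):
λ = (6.626 × 10^-34 J·s) / (1.67 × 10^-27 kg × 8.64 × 10^6 m/s)
λ = 4.59 × 10^-14 m

This matches the claimed value.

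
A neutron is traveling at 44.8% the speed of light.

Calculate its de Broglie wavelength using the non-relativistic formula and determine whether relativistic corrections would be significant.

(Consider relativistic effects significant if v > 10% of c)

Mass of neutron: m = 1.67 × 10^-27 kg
Yes, relativistic corrections are needed.

Using the non-relativistic de Broglie formula λ = h/(mv):

v = 44.8% × c = 1.343 × 10^8 m/s

λ = h/(mv)
λ = (6.626 × 10^-34 J·s) / (1.67 × 10^-27 kg × 1.343 × 10^8 m/s)
λ = 2.95 × 10^-15 m

Since v = 44.8% of c > 10% of c, relativistic corrections ARE significant and the actual wavelength would differ from this non-relativistic estimate.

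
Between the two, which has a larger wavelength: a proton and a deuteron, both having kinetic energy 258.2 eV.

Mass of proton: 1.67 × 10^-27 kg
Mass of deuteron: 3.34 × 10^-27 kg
The proton has the longer wavelength.

Using λ = h/√(2mKE):

For proton: λ₁ = h/√(2m₁KE) = 1.78 × 10^-12 m
For deuteron: λ₂ = h/√(2m₂KE) = 1.26 × 10^-12 m

Since λ ∝ 1/√m at constant kinetic energy, the lighter particle has the longer wavelength.

The proton has the longer de Broglie wavelength.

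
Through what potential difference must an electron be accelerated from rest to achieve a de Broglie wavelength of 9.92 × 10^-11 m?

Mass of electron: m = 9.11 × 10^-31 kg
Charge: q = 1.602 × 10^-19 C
153 V

From λ = h/√(2mqV), we solve for V:

λ² = h²/(2mqV)
V = h²/(2mqλ²)
V = (6.626 × 10^-34 J·s)² / (2 × 9.11 × 10^-31 kg × 1.602 × 10^-19 C × (9.92 × 10^-11 m)²)
V = 153 V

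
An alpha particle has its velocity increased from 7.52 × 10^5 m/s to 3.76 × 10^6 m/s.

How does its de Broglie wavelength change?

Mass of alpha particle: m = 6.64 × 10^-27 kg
The wavelength decreases by a factor of 5.

Using λ = h/(mv):

Initial wavelength: λ₁ = h/(mv₁) = 1.33 × 10^-13 m
Final wavelength: λ₂ = h/(mv₂) = 2.65 × 10^-14 m

Since λ ∝ 1/v, when velocity increases by a factor of 5, the wavelength decreases by a factor of 5.

λ₂/λ₁ = v₁/v₂ = 1/5

The wavelength decreases by a factor of 5.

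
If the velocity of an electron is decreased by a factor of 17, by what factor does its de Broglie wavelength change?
The wavelength increases by a factor of 17.

From λ = h/(mv), the wavelength is inversely proportional to velocity:

λ ∝ 1/v

If v → v/17, then λ → 17λ

When velocity is decreased by a factor of 17, the wavelength increases by a factor of 17.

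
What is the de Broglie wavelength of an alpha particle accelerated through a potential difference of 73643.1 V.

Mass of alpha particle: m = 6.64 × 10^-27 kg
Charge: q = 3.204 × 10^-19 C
3.74 × 10^-14 m

When a particle is accelerated through voltage V, it gains kinetic energy KE = qV.

The de Broglie wavelength is then λ = h/√(2mqV):

λ = h/√(2mqV)
λ = (6.626 × 10^-34 J·s) / √(2 × 6.64 × 10^-27 kg × 3.204 × 10^-19 C × 73643.1 V)
λ = 3.74 × 10^-14 m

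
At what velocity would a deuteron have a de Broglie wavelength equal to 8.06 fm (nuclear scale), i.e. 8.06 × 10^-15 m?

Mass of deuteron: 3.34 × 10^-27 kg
2.46 × 10^7 m/s

From λ = h/(mv), solve for v:

v = h/(mλ)
v = (6.626 × 10^-34 J·s) / (3.34 × 10^-27 kg × 8.06 × 10^-15 m)
v = 2.46 × 10^7 m/s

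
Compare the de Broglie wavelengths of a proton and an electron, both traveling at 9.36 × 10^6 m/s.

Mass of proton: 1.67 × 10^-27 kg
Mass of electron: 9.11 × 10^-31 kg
The electron has the longer wavelength.

Using λ = h/(mv), since both particles have the same velocity, the wavelength depends only on mass.

For proton: λ₁ = h/(m₁v) = 4.24 × 10^-14 m
For electron: λ₂ = h/(m₂v) = 7.77 × 10^-11 m

Since λ ∝ 1/m at constant velocity, the lighter particle has the longer wavelength.

The electron has the longer de Broglie wavelength.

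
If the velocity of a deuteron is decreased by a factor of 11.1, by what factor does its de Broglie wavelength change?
The wavelength increases by a factor of 11.1.

From λ = h/(mv), the wavelength is inversely proportional to velocity:

λ ∝ 1/v

If v → v/11.1, then λ → 11.1λ

When velocity is decreased by a factor of 11.1, the wavelength increases by a factor of 11.1.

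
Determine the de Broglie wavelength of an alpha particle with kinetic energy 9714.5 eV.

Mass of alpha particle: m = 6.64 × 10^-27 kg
1.46 × 10^-13 m

Using λ = h/√(2mKE):

First convert KE to Joules: KE = 9714.5 eV = 1.556 × 10^-15 J

λ = h/√(2mKE)
λ = (6.626 × 10^-34 J·s) / √(2 × 6.64 × 10^-27 kg × 1.556 × 10^-15 J)
λ = 1.46 × 10^-13 m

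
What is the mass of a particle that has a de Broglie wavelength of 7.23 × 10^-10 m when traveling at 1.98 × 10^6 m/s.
4.63 × 10^-31 kg

From the de Broglie relation λ = h/(mv), we solve for m:

m = h/(λv)
m = (6.626 × 10^-34 J·s) / (7.23 × 10^-10 m × 1.98 × 10^6 m/s)
m = 4.63 × 10^-31 kg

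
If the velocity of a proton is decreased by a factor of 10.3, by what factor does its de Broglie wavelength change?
The wavelength increases by a factor of 10.3.

From λ = h/(mv), the wavelength is inversely proportional to velocity:

λ ∝ 1/v

If v → v/10.3, then λ → 10.3λ

When velocity is decreased by a factor of 10.3, the wavelength increases by a factor of 10.3.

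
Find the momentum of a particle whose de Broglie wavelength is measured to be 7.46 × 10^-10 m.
8.88 × 10^-25 kg·m/s

From the de Broglie relation λ = h/p, we solve for p:

p = h/λ
p = (6.626 × 10^-34 J·s) / (7.46 × 10^-10 m)
p = 8.88 × 10^-25 kg·m/s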